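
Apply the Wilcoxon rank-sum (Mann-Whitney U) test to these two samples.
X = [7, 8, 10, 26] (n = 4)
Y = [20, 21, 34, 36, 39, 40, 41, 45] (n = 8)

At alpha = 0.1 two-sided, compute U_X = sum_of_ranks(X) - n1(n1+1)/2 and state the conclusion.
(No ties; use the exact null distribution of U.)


Step 1: Combine and sort all 12 observations; assign midranks.
sorted (value, group): (7,X), (8,X), (10,X), (20,Y), (21,Y), (26,X), (34,Y), (36,Y), (39,Y), (40,Y), (41,Y), (45,Y)
ranks: 7->1, 8->2, 10->3, 20->4, 21->5, 26->6, 34->7, 36->8, 39->9, 40->10, 41->11, 45->12
Step 2: Rank sum for X: R1 = 1 + 2 + 3 + 6 = 12.
Step 3: U_X = R1 - n1(n1+1)/2 = 12 - 4*5/2 = 12 - 10 = 2.
       U_Y = n1*n2 - U_X = 32 - 2 = 30.
Step 4: No ties, so the exact null distribution of U (based on enumerating the C(12,4) = 495 equally likely rank assignments) gives the two-sided p-value.
Step 5: p-value = 0.016162; compare to alpha = 0.1. reject H0.

U_X = 2, p = 0.016162, reject H0 at alpha = 0.1.


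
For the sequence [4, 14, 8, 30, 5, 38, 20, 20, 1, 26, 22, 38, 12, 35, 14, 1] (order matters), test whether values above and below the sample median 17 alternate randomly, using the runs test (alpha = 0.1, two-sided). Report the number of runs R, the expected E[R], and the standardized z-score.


Step 1: Compute median = 17; label A = above, B = below.
Labels in order: BBBABAAABAAABABB  (n_A = 8, n_B = 8)
Step 2: Count runs R = 9.
Step 3: Under H0 (random ordering), E[R] = 2*n_A*n_B/(n_A+n_B) + 1 = 2*8*8/16 + 1 = 9.0000.
        Var[R] = 2*n_A*n_B*(2*n_A*n_B - n_A - n_B) / ((n_A+n_B)^2 * (n_A+n_B-1)) = 14336/3840 = 3.7333.
        SD[R] = 1.9322.
Step 4: R = E[R], so z = 0 with no continuity correction.
Step 5: Two-sided p-value via normal approximation = 2*(1 - Phi(|z|)) = 1.000000.
Step 6: alpha = 0.1. fail to reject H0.

R = 9, z = 0.0000, p = 1.000000, fail to reject H0.


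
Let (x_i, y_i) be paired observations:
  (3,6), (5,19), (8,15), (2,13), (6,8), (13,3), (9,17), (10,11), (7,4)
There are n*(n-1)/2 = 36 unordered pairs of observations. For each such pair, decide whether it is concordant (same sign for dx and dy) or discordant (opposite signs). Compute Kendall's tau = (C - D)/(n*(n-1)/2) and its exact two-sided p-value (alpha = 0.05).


Step 1: Enumerate the 36 unordered pairs (i,j) with i<j and classify each by sign(x_j-x_i) * sign(y_j-y_i).
  (1,2):dx=+2,dy=+13->C; (1,3):dx=+5,dy=+9->C; (1,4):dx=-1,dy=+7->D; (1,5):dx=+3,dy=+2->C
  (1,6):dx=+10,dy=-3->D; (1,7):dx=+6,dy=+11->C; (1,8):dx=+7,dy=+5->C; (1,9):dx=+4,dy=-2->D
  (2,3):dx=+3,dy=-4->D; (2,4):dx=-3,dy=-6->C; (2,5):dx=+1,dy=-11->D; (2,6):dx=+8,dy=-16->D
  (2,7):dx=+4,dy=-2->D; (2,8):dx=+5,dy=-8->D; (2,9):dx=+2,dy=-15->D; (3,4):dx=-6,dy=-2->C
  (3,5):dx=-2,dy=-7->C; (3,6):dx=+5,dy=-12->D; (3,7):dx=+1,dy=+2->C; (3,8):dx=+2,dy=-4->D
  (3,9):dx=-1,dy=-11->C; (4,5):dx=+4,dy=-5->D; (4,6):dx=+11,dy=-10->D; (4,7):dx=+7,dy=+4->C
  (4,8):dx=+8,dy=-2->D; (4,9):dx=+5,dy=-9->D; (5,6):dx=+7,dy=-5->D; (5,7):dx=+3,dy=+9->C
  (5,8):dx=+4,dy=+3->C; (5,9):dx=+1,dy=-4->D; (6,7):dx=-4,dy=+14->D; (6,8):dx=-3,dy=+8->D
  (6,9):dx=-6,dy=+1->D; (7,8):dx=+1,dy=-6->D; (7,9):dx=-2,dy=-13->C; (8,9):dx=-3,dy=-7->C
Step 2: C = 15, D = 21, total pairs = 36.
Step 3: tau = (C - D)/(n(n-1)/2) = (15 - 21)/36 = -0.166667.
Step 4: Exact two-sided p-value (enumerate n! = 362880 permutations of y under H0): p = 0.612202.
Step 5: alpha = 0.05. fail to reject H0.

tau_b = -0.1667 (C=15, D=21), p = 0.612202, fail to reject H0.


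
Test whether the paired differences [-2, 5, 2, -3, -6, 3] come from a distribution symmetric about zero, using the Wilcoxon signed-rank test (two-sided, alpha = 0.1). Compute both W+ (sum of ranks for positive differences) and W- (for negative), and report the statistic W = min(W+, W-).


Step 1: Drop any zero differences (none here) and take |d_i|.
|d| = [2, 5, 2, 3, 6, 3]
Step 2: Midrank |d_i| (ties get averaged ranks).
ranks: |2|->1.5, |5|->5, |2|->1.5, |3|->3.5, |6|->6, |3|->3.5
Step 3: Attach original signs; sum ranks with positive sign and with negative sign.
W+ = 5 + 1.5 + 3.5 = 10
W- = 1.5 + 3.5 + 6 = 11
(Check: W+ + W- = 21 should equal n(n+1)/2 = 21.)
Step 4: Test statistic W = min(W+, W-) = 10.
Step 5: Ties in |d|, so use the tie-corrected normal approximation.
        E[W] = n(n+1)/4 = 6*7/4 = 10.5.
        Tie groups: |d|=2 (t=2), |d|=3 (t=2); sum(t^3 - t) = 12.
        Var[W] = n(n+1)(2n+1)/24 - sum(t^3-t)/48 = 546/24 - 12/48 = 22.5.
        z = (W - E[W]) / sqrt(Var[W]) = (10 - 10.5) / 4.7434 = -0.1054.
        Two-sided p = 2*Phi(z) = 0.916051.
Step 6: alpha = 0.1. fail to reject H0.

W+ = 10, W- = 11, W = min = 10, p = 0.916051, fail to reject H0.


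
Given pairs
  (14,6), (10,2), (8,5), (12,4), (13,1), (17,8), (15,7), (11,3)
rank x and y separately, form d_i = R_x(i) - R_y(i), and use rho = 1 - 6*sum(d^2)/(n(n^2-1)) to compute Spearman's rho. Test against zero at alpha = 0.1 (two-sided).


Step 1: Rank x and y separately (midranks; no ties here).
rank(x): 14->6, 10->2, 8->1, 12->4, 13->5, 17->8, 15->7, 11->3
rank(y): 6->6, 2->2, 5->5, 4->4, 1->1, 8->8, 7->7, 3->3
Step 2: d_i = R_x(i) - R_y(i); compute d_i^2.
  (6-6)^2=0, (2-2)^2=0, (1-5)^2=16, (4-4)^2=0, (5-1)^2=16, (8-8)^2=0, (7-7)^2=0, (3-3)^2=0
sum(d^2) = 32.
Step 3: rho = 1 - 6*32 / (8*(8^2 - 1)) = 1 - 192/504 = 0.619048.
Step 4: Under H0, t = rho * sqrt((n-2)/(1-rho^2)) = 1.9308 ~ t(6).
Step 5: Two-sided p-value from the t-distribution with 6 df = 0.101733.
Step 6: alpha = 0.1. fail to reject H0.

rho = 0.6190, p = 0.101733, fail to reject H0 at alpha = 0.1.


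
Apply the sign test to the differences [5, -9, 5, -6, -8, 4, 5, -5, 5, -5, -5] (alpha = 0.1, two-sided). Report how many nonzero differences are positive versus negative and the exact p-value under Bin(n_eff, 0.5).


Step 1: Discard zero differences. Original n = 11; n_eff = number of nonzero differences = 11.
Nonzero differences (with sign): +5, -9, +5, -6, -8, +4, +5, -5, +5, -5, -5
Step 2: Count signs: positive = 5, negative = 6.
Step 3: Under H0: P(positive) = 0.5, so the number of positives S ~ Bin(11, 0.5).
Step 4: Two-sided exact p-value = sum of Bin(11,0.5) probabilities at or below the observed probability = 1.000000.
Step 5: alpha = 0.1. fail to reject H0.

n_eff = 11, pos = 5, neg = 6, p = 1.000000, fail to reject H0.


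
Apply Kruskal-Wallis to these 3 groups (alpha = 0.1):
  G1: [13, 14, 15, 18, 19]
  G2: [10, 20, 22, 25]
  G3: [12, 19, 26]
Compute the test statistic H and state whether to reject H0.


Step 1: Combine all N = 12 observations and assign midranks.
sorted (value, group, rank): (10,G2,1), (12,G3,2), (13,G1,3), (14,G1,4), (15,G1,5), (18,G1,6), (19,G1,7.5), (19,G3,7.5), (20,G2,9), (22,G2,10), (25,G2,11), (26,G3,12)
Step 2: Sum ranks within each group.
R_1 = 25.5 (n_1 = 5)
R_2 = 31 (n_2 = 4)
R_3 = 21.5 (n_3 = 3)
Step 3: H = 12/(N(N+1)) * sum(R_i^2/n_i) - 3(N+1)
     = 12/(12*13) * (25.5^2/5 + 31^2/4 + 21.5^2/3) - 3*13
     = 0.076923 * 524.383 - 39
     = 1.337179.
Step 4: Ties present; correction factor C = 1 - 6/(12^3 - 12) = 0.996503. Corrected H = 1.337179 / 0.996503 = 1.341871.
Step 5: Under H0, H ~ chi^2(2); p-value = 0.511230.
Step 6: alpha = 0.1. fail to reject H0.

H = 1.3419, df = 2, p = 0.511230, fail to reject H0.


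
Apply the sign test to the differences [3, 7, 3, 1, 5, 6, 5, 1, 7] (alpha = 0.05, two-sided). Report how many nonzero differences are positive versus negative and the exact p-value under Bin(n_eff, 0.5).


Step 1: Discard zero differences. Original n = 9; n_eff = number of nonzero differences = 9.
Nonzero differences (with sign): +3, +7, +3, +1, +5, +6, +5, +1, +7
Step 2: Count signs: positive = 9, negative = 0.
Step 3: Under H0: P(positive) = 0.5, so the number of positives S ~ Bin(9, 0.5).
Step 4: Two-sided exact p-value = sum of Bin(9,0.5) probabilities at or below the observed probability = 0.003906.
Step 5: alpha = 0.05. reject H0.

n_eff = 9, pos = 9, neg = 0, p = 0.003906, reject H0.


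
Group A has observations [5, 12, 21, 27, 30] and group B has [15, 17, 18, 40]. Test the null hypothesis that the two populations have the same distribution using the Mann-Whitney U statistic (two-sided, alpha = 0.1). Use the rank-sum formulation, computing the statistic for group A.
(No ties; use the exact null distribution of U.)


Step 1: Combine and sort all 9 observations; assign midranks.
sorted (value, group): (5,X), (12,X), (15,Y), (17,Y), (18,Y), (21,X), (27,X), (30,X), (40,Y)
ranks: 5->1, 12->2, 15->3, 17->4, 18->5, 21->6, 27->7, 30->8, 40->9
Step 2: Rank sum for X: R1 = 1 + 2 + 6 + 7 + 8 = 24.
Step 3: U_X = R1 - n1(n1+1)/2 = 24 - 5*6/2 = 24 - 15 = 9.
       U_Y = n1*n2 - U_X = 20 - 9 = 11.
Step 4: No ties, so the exact null distribution of U (based on enumerating the C(9,5) = 126 equally likely rank assignments) gives the two-sided p-value.
Step 5: p-value = 0.904762; compare to alpha = 0.1. fail to reject H0.

U_X = 9, p = 0.904762, fail to reject H0 at alpha = 0.1.


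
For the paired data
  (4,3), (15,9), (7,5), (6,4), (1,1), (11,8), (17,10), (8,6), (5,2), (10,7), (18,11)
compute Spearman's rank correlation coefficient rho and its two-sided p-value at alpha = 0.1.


Step 1: Rank x and y separately (midranks; no ties here).
rank(x): 4->2, 15->9, 7->5, 6->4, 1->1, 11->8, 17->10, 8->6, 5->3, 10->7, 18->11
rank(y): 3->3, 9->9, 5->5, 4->4, 1->1, 8->8, 10->10, 6->6, 2->2, 7->7, 11->11
Step 2: d_i = R_x(i) - R_y(i); compute d_i^2.
  (2-3)^2=1, (9-9)^2=0, (5-5)^2=0, (4-4)^2=0, (1-1)^2=0, (8-8)^2=0, (10-10)^2=0, (6-6)^2=0, (3-2)^2=1, (7-7)^2=0, (11-11)^2=0
sum(d^2) = 2.
Step 3: rho = 1 - 6*2 / (11*(11^2 - 1)) = 1 - 12/1320 = 0.990909.
Step 4: Under H0, t = rho * sqrt((n-2)/(1-rho^2)) = 22.0966 ~ t(9).
Step 5: Two-sided p-value from the t-distribution with 9 df = 0.000000.
Step 6: alpha = 0.1. reject H0.

rho = 0.9909, p = 0.000000, reject H0 at alpha = 0.1.


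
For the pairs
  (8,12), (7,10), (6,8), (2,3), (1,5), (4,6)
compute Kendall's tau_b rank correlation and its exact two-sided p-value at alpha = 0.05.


Step 1: Enumerate the 15 unordered pairs (i,j) with i<j and classify each by sign(x_j-x_i) * sign(y_j-y_i).
  (1,2):dx=-1,dy=-2->C; (1,3):dx=-2,dy=-4->C; (1,4):dx=-6,dy=-9->C; (1,5):dx=-7,dy=-7->C
  (1,6):dx=-4,dy=-6->C; (2,3):dx=-1,dy=-2->C; (2,4):dx=-5,dy=-7->C; (2,5):dx=-6,dy=-5->C
  (2,6):dx=-3,dy=-4->C; (3,4):dx=-4,dy=-5->C; (3,5):dx=-5,dy=-3->C; (3,6):dx=-2,dy=-2->C
  (4,5):dx=-1,dy=+2->D; (4,6):dx=+2,dy=+3->C; (5,6):dx=+3,dy=+1->C
Step 2: C = 14, D = 1, total pairs = 15.
Step 3: tau = (C - D)/(n(n-1)/2) = (14 - 1)/15 = 0.866667.
Step 4: Exact two-sided p-value (enumerate n! = 720 permutations of y under H0): p = 0.016667.
Step 5: alpha = 0.05. reject H0.

tau_b = 0.8667 (C=14, D=1), p = 0.016667, reject H0.


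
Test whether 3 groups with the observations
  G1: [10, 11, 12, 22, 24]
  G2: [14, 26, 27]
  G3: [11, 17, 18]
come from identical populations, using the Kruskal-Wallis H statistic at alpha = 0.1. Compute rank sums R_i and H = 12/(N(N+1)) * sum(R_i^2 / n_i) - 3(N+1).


Step 1: Combine all N = 11 observations and assign midranks.
sorted (value, group, rank): (10,G1,1), (11,G1,2.5), (11,G3,2.5), (12,G1,4), (14,G2,5), (17,G3,6), (18,G3,7), (22,G1,8), (24,G1,9), (26,G2,10), (27,G2,11)
Step 2: Sum ranks within each group.
R_1 = 24.5 (n_1 = 5)
R_2 = 26 (n_2 = 3)
R_3 = 15.5 (n_3 = 3)
Step 3: H = 12/(N(N+1)) * sum(R_i^2/n_i) - 3(N+1)
     = 12/(11*12) * (24.5^2/5 + 26^2/3 + 15.5^2/3) - 3*12
     = 0.090909 * 425.467 - 36
     = 2.678788.
Step 4: Ties present; correction factor C = 1 - 6/(11^3 - 11) = 0.995455. Corrected H = 2.678788 / 0.995455 = 2.691020.
Step 5: Under H0, H ~ chi^2(2); p-value = 0.260407.
Step 6: alpha = 0.1. fail to reject H0.

H = 2.6910, df = 2, p = 0.260407, fail to reject H0.


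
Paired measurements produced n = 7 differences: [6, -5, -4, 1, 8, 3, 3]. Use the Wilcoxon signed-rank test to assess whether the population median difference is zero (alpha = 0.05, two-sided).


Step 1: Drop any zero differences (none here) and take |d_i|.
|d| = [6, 5, 4, 1, 8, 3, 3]
Step 2: Midrank |d_i| (ties get averaged ranks).
ranks: |6|->6, |5|->5, |4|->4, |1|->1, |8|->7, |3|->2.5, |3|->2.5
Step 3: Attach original signs; sum ranks with positive sign and with negative sign.
W+ = 6 + 1 + 7 + 2.5 + 2.5 = 19
W- = 5 + 4 = 9
(Check: W+ + W- = 28 should equal n(n+1)/2 = 28.)
Step 4: Test statistic W = min(W+, W-) = 9.
Step 5: Ties in |d|, so use the tie-corrected normal approximation.
        E[W] = n(n+1)/4 = 7*8/4 = 14.
        Tie groups: |d|=3 (t=2); sum(t^3 - t) = 6.
        Var[W] = n(n+1)(2n+1)/24 - sum(t^3-t)/48 = 840/24 - 6/48 = 34.875.
        z = (W - E[W]) / sqrt(Var[W]) = (9 - 14) / 5.9055 = -0.8467.
        Two-sided p = 2*Phi(z) = 0.397180.
Step 6: alpha = 0.05. fail to reject H0.

W+ = 19, W- = 9, W = min = 9, p = 0.397180, fail to reject H0.


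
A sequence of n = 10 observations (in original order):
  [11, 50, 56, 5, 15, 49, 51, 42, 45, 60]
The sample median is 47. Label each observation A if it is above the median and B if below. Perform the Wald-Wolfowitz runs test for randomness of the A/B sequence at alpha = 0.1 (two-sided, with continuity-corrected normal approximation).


Step 1: Compute median = 47; label A = above, B = below.
Labels in order: BAABBAABBA  (n_A = 5, n_B = 5)
Step 2: Count runs R = 6.
Step 3: Under H0 (random ordering), E[R] = 2*n_A*n_B/(n_A+n_B) + 1 = 2*5*5/10 + 1 = 6.0000.
        Var[R] = 2*n_A*n_B*(2*n_A*n_B - n_A - n_B) / ((n_A+n_B)^2 * (n_A+n_B-1)) = 2000/900 = 2.2222.
        SD[R] = 1.4907.
Step 4: R = E[R], so z = 0 with no continuity correction.
Step 5: Two-sided p-value via normal approximation = 2*(1 - Phi(|z|)) = 1.000000.
Step 6: alpha = 0.1. fail to reject H0.

R = 6, z = 0.0000, p = 1.000000, fail to reject H0.


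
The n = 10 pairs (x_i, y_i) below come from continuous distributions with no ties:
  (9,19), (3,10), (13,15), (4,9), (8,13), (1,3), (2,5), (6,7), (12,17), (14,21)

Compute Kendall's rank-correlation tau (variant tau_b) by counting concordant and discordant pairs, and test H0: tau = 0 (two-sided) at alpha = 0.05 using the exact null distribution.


Step 1: Enumerate the 45 unordered pairs (i,j) with i<j and classify each by sign(x_j-x_i) * sign(y_j-y_i).
  (1,2):dx=-6,dy=-9->C; (1,3):dx=+4,dy=-4->D; (1,4):dx=-5,dy=-10->C; (1,5):dx=-1,dy=-6->C
  (1,6):dx=-8,dy=-16->C; (1,7):dx=-7,dy=-14->C; (1,8):dx=-3,dy=-12->C; (1,9):dx=+3,dy=-2->D
  (1,10):dx=+5,dy=+2->C; (2,3):dx=+10,dy=+5->C; (2,4):dx=+1,dy=-1->D; (2,5):dx=+5,dy=+3->C
  (2,6):dx=-2,dy=-7->C; (2,7):dx=-1,dy=-5->C; (2,8):dx=+3,dy=-3->D; (2,9):dx=+9,dy=+7->C
  (2,10):dx=+11,dy=+11->C; (3,4):dx=-9,dy=-6->C; (3,5):dx=-5,dy=-2->C; (3,6):dx=-12,dy=-12->C
  (3,7):dx=-11,dy=-10->C; (3,8):dx=-7,dy=-8->C; (3,9):dx=-1,dy=+2->D; (3,10):dx=+1,dy=+6->C
  (4,5):dx=+4,dy=+4->C; (4,6):dx=-3,dy=-6->C; (4,7):dx=-2,dy=-4->C; (4,8):dx=+2,dy=-2->D
  (4,9):dx=+8,dy=+8->C; (4,10):dx=+10,dy=+12->C; (5,6):dx=-7,dy=-10->C; (5,7):dx=-6,dy=-8->C
  (5,8):dx=-2,dy=-6->C; (5,9):dx=+4,dy=+4->C; (5,10):dx=+6,dy=+8->C; (6,7):dx=+1,dy=+2->C
  (6,8):dx=+5,dy=+4->C; (6,9):dx=+11,dy=+14->C; (6,10):dx=+13,dy=+18->C; (7,8):dx=+4,dy=+2->C
  (7,9):dx=+10,dy=+12->C; (7,10):dx=+12,dy=+16->C; (8,9):dx=+6,dy=+10->C; (8,10):dx=+8,dy=+14->C
  (9,10):dx=+2,dy=+4->C
Step 2: C = 39, D = 6, total pairs = 45.
Step 3: tau = (C - D)/(n(n-1)/2) = (39 - 6)/45 = 0.733333.
Step 4: Exact two-sided p-value (enumerate n! = 3628800 permutations of y under H0): p = 0.002213.
Step 5: alpha = 0.05. reject H0.

tau_b = 0.7333 (C=39, D=6), p = 0.002213, reject H0.


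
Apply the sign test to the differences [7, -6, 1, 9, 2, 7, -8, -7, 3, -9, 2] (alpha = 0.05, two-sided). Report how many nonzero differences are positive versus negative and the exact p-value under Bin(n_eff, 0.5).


Step 1: Discard zero differences. Original n = 11; n_eff = number of nonzero differences = 11.
Nonzero differences (with sign): +7, -6, +1, +9, +2, +7, -8, -7, +3, -9, +2
Step 2: Count signs: positive = 7, negative = 4.
Step 3: Under H0: P(positive) = 0.5, so the number of positives S ~ Bin(11, 0.5).
Step 4: Two-sided exact p-value = sum of Bin(11,0.5) probabilities at or below the observed probability = 0.548828.
Step 5: alpha = 0.05. fail to reject H0.

n_eff = 11, pos = 7, neg = 4, p = 0.548828, fail to reject H0.


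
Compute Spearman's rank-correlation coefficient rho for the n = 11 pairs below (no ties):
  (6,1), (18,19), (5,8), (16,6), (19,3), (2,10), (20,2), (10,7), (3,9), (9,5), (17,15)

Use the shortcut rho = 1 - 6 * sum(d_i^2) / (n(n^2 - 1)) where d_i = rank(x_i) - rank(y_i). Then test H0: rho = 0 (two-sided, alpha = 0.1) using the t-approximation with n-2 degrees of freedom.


Step 1: Rank x and y separately (midranks; no ties here).
rank(x): 6->4, 18->9, 5->3, 16->7, 19->10, 2->1, 20->11, 10->6, 3->2, 9->5, 17->8
rank(y): 1->1, 19->11, 8->7, 6->5, 3->3, 10->9, 2->2, 7->6, 9->8, 5->4, 15->10
Step 2: d_i = R_x(i) - R_y(i); compute d_i^2.
  (4-1)^2=9, (9-11)^2=4, (3-7)^2=16, (7-5)^2=4, (10-3)^2=49, (1-9)^2=64, (11-2)^2=81, (6-6)^2=0, (2-8)^2=36, (5-4)^2=1, (8-10)^2=4
sum(d^2) = 268.
Step 3: rho = 1 - 6*268 / (11*(11^2 - 1)) = 1 - 1608/1320 = -0.218182.
Step 4: Under H0, t = rho * sqrt((n-2)/(1-rho^2)) = -0.6707 ~ t(9).
Step 5: Two-sided p-value from the t-distribution with 9 df = 0.519248.
Step 6: alpha = 0.1. fail to reject H0.

rho = -0.2182, p = 0.519248, fail to reject H0 at alpha = 0.1.


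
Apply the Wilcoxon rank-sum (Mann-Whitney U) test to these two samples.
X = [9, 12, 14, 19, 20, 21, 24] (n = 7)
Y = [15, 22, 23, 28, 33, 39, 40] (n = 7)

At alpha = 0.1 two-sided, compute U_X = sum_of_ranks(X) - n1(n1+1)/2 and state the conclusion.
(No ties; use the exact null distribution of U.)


Step 1: Combine and sort all 14 observations; assign midranks.
sorted (value, group): (9,X), (12,X), (14,X), (15,Y), (19,X), (20,X), (21,X), (22,Y), (23,Y), (24,X), (28,Y), (33,Y), (39,Y), (40,Y)
ranks: 9->1, 12->2, 14->3, 15->4, 19->5, 20->6, 21->7, 22->8, 23->9, 24->10, 28->11, 33->12, 39->13, 40->14
Step 2: Rank sum for X: R1 = 1 + 2 + 3 + 5 + 6 + 7 + 10 = 34.
Step 3: U_X = R1 - n1(n1+1)/2 = 34 - 7*8/2 = 34 - 28 = 6.
       U_Y = n1*n2 - U_X = 49 - 6 = 43.
Step 4: No ties, so the exact null distribution of U (based on enumerating the C(14,7) = 3432 equally likely rank assignments) gives the two-sided p-value.
Step 5: p-value = 0.017483; compare to alpha = 0.1. reject H0.

U_X = 6, p = 0.017483, reject H0 at alpha = 0.1.


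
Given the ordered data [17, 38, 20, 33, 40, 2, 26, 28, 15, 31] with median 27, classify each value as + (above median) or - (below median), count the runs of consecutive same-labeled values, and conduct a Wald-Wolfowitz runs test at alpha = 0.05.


Step 1: Compute median = 27; label A = above, B = below.
Labels in order: BABAABBABA  (n_A = 5, n_B = 5)
Step 2: Count runs R = 8.
Step 3: Under H0 (random ordering), E[R] = 2*n_A*n_B/(n_A+n_B) + 1 = 2*5*5/10 + 1 = 6.0000.
        Var[R] = 2*n_A*n_B*(2*n_A*n_B - n_A - n_B) / ((n_A+n_B)^2 * (n_A+n_B-1)) = 2000/900 = 2.2222.
        SD[R] = 1.4907.
Step 4: Continuity-corrected z = (R - 0.5 - E[R]) / SD[R] = (8 - 0.5 - 6.0000) / 1.4907 = 1.0062.
Step 5: Two-sided p-value via normal approximation = 2*(1 - Phi(|z|)) = 0.314305.
Step 6: alpha = 0.05. fail to reject H0.

R = 8, z = 1.0062, p = 0.314305, fail to reject H0.


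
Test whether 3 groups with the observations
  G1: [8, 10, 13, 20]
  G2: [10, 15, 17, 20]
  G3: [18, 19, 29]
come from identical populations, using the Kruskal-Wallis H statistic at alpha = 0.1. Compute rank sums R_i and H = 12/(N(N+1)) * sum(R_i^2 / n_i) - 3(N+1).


Step 1: Combine all N = 11 observations and assign midranks.
sorted (value, group, rank): (8,G1,1), (10,G1,2.5), (10,G2,2.5), (13,G1,4), (15,G2,5), (17,G2,6), (18,G3,7), (19,G3,8), (20,G1,9.5), (20,G2,9.5), (29,G3,11)
Step 2: Sum ranks within each group.
R_1 = 17 (n_1 = 4)
R_2 = 23 (n_2 = 4)
R_3 = 26 (n_3 = 3)
Step 3: H = 12/(N(N+1)) * sum(R_i^2/n_i) - 3(N+1)
     = 12/(11*12) * (17^2/4 + 23^2/4 + 26^2/3) - 3*12
     = 0.090909 * 429.833 - 36
     = 3.075758.
Step 4: Ties present; correction factor C = 1 - 12/(11^3 - 11) = 0.990909. Corrected H = 3.075758 / 0.990909 = 3.103976.
Step 5: Under H0, H ~ chi^2(2); p-value = 0.211826.
Step 6: alpha = 0.1. fail to reject H0.

H = 3.1040, df = 2, p = 0.211826, fail to reject H0.


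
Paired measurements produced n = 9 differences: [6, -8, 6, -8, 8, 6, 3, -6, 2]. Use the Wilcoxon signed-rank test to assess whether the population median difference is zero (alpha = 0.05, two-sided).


Step 1: Drop any zero differences (none here) and take |d_i|.
|d| = [6, 8, 6, 8, 8, 6, 3, 6, 2]
Step 2: Midrank |d_i| (ties get averaged ranks).
ranks: |6|->4.5, |8|->8, |6|->4.5, |8|->8, |8|->8, |6|->4.5, |3|->2, |6|->4.5, |2|->1
Step 3: Attach original signs; sum ranks with positive sign and with negative sign.
W+ = 4.5 + 4.5 + 8 + 4.5 + 2 + 1 = 24.5
W- = 8 + 8 + 4.5 = 20.5
(Check: W+ + W- = 45 should equal n(n+1)/2 = 45.)
Step 4: Test statistic W = min(W+, W-) = 20.5.
Step 5: Ties in |d|, so use the tie-corrected normal approximation.
        E[W] = n(n+1)/4 = 9*10/4 = 22.5.
        Tie groups: |d|=6 (t=4), |d|=8 (t=3); sum(t^3 - t) = 84.
        Var[W] = n(n+1)(2n+1)/24 - sum(t^3-t)/48 = 1710/24 - 84/48 = 69.5.
        z = (W - E[W]) / sqrt(Var[W]) = (20.5 - 22.5) / 8.3367 = -0.2399.
        Two-sided p = 2*Phi(z) = 0.810405.
Step 6: alpha = 0.05. fail to reject H0.

W+ = 24.5, W- = 20.5, W = min = 20.5, p = 0.810405, fail to reject H0.


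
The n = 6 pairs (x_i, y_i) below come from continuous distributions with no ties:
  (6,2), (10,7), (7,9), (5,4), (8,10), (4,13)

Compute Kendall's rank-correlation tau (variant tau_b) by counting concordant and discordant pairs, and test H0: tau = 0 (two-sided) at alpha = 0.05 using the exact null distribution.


Step 1: Enumerate the 15 unordered pairs (i,j) with i<j and classify each by sign(x_j-x_i) * sign(y_j-y_i).
  (1,2):dx=+4,dy=+5->C; (1,3):dx=+1,dy=+7->C; (1,4):dx=-1,dy=+2->D; (1,5):dx=+2,dy=+8->C
  (1,6):dx=-2,dy=+11->D; (2,3):dx=-3,dy=+2->D; (2,4):dx=-5,dy=-3->C; (2,5):dx=-2,dy=+3->D
  (2,6):dx=-6,dy=+6->D; (3,4):dx=-2,dy=-5->C; (3,5):dx=+1,dy=+1->C; (3,6):dx=-3,dy=+4->D
  (4,5):dx=+3,dy=+6->C; (4,6):dx=-1,dy=+9->D; (5,6):dx=-4,dy=+3->D
Step 2: C = 7, D = 8, total pairs = 15.
Step 3: tau = (C - D)/(n(n-1)/2) = (7 - 8)/15 = -0.066667.
Step 4: Exact two-sided p-value (enumerate n! = 720 permutations of y under H0): p = 1.000000.
Step 5: alpha = 0.05. fail to reject H0.

tau_b = -0.0667 (C=7, D=8), p = 1.000000, fail to reject H0.


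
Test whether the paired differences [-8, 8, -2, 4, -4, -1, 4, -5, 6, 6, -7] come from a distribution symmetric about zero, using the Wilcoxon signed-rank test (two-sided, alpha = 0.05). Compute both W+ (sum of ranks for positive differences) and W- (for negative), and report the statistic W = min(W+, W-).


Step 1: Drop any zero differences (none here) and take |d_i|.
|d| = [8, 8, 2, 4, 4, 1, 4, 5, 6, 6, 7]
Step 2: Midrank |d_i| (ties get averaged ranks).
ranks: |8|->10.5, |8|->10.5, |2|->2, |4|->4, |4|->4, |1|->1, |4|->4, |5|->6, |6|->7.5, |6|->7.5, |7|->9
Step 3: Attach original signs; sum ranks with positive sign and with negative sign.
W+ = 10.5 + 4 + 4 + 7.5 + 7.5 = 33.5
W- = 10.5 + 2 + 4 + 1 + 6 + 9 = 32.5
(Check: W+ + W- = 66 should equal n(n+1)/2 = 66.)
Step 4: Test statistic W = min(W+, W-) = 32.5.
Step 5: Ties in |d|, so use the tie-corrected normal approximation.
        E[W] = n(n+1)/4 = 11*12/4 = 33.
        Tie groups: |d|=4 (t=3), |d|=6 (t=2), |d|=8 (t=2); sum(t^3 - t) = 36.
        Var[W] = n(n+1)(2n+1)/24 - sum(t^3-t)/48 = 3036/24 - 36/48 = 125.75.
        z = (W - E[W]) / sqrt(Var[W]) = (32.5 - 33) / 11.2138 = -0.0446.
        Two-sided p = 2*Phi(z) = 0.964436.
Step 6: alpha = 0.05. fail to reject H0.

W+ = 33.5, W- = 32.5, W = min = 32.5, p = 0.964436, fail to reject H0.


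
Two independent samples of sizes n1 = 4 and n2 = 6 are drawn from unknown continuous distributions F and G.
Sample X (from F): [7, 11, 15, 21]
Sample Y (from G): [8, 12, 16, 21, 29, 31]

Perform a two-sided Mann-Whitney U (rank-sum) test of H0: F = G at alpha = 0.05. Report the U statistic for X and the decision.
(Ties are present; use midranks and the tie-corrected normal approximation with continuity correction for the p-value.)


Step 1: Combine and sort all 10 observations; assign midranks.
sorted (value, group): (7,X), (8,Y), (11,X), (12,Y), (15,X), (16,Y), (21,X), (21,Y), (29,Y), (31,Y)
ranks: 7->1, 8->2, 11->3, 12->4, 15->5, 16->6, 21->7.5, 21->7.5, 29->9, 31->10
Step 2: Rank sum for X: R1 = 1 + 3 + 5 + 7.5 = 16.5.
Step 3: U_X = R1 - n1(n1+1)/2 = 16.5 - 4*5/2 = 16.5 - 10 = 6.5.
       U_Y = n1*n2 - U_X = 24 - 6.5 = 17.5.
Step 4: Ties are present, so use the tie-corrected normal approximation (with continuity correction) for the p-value.
Step 5: p-value = 0.284958; compare to alpha = 0.05. fail to reject H0.

U_X = 6.5, p = 0.284958, fail to reject H0 at alpha = 0.05.


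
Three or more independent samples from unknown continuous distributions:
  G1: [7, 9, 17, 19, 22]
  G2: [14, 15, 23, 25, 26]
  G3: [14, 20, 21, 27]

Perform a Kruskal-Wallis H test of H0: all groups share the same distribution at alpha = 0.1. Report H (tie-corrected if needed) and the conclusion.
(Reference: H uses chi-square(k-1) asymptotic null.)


Step 1: Combine all N = 14 observations and assign midranks.
sorted (value, group, rank): (7,G1,1), (9,G1,2), (14,G2,3.5), (14,G3,3.5), (15,G2,5), (17,G1,6), (19,G1,7), (20,G3,8), (21,G3,9), (22,G1,10), (23,G2,11), (25,G2,12), (26,G2,13), (27,G3,14)
Step 2: Sum ranks within each group.
R_1 = 26 (n_1 = 5)
R_2 = 44.5 (n_2 = 5)
R_3 = 34.5 (n_3 = 4)
Step 3: H = 12/(N(N+1)) * sum(R_i^2/n_i) - 3(N+1)
     = 12/(14*15) * (26^2/5 + 44.5^2/5 + 34.5^2/4) - 3*15
     = 0.057143 * 828.812 - 45
     = 2.360714.
Step 4: Ties present; correction factor C = 1 - 6/(14^3 - 14) = 0.997802. Corrected H = 2.360714 / 0.997802 = 2.365914.
Step 5: Under H0, H ~ chi^2(2); p-value = 0.306371.
Step 6: alpha = 0.1. fail to reject H0.

H = 2.3659, df = 2, p = 0.306371, fail to reject H0.


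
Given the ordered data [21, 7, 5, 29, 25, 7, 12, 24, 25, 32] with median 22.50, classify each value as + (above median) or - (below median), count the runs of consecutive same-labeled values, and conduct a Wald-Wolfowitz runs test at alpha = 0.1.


Step 1: Compute median = 22.50; label A = above, B = below.
Labels in order: BBBAABBAAA  (n_A = 5, n_B = 5)
Step 2: Count runs R = 4.
Step 3: Under H0 (random ordering), E[R] = 2*n_A*n_B/(n_A+n_B) + 1 = 2*5*5/10 + 1 = 6.0000.
        Var[R] = 2*n_A*n_B*(2*n_A*n_B - n_A - n_B) / ((n_A+n_B)^2 * (n_A+n_B-1)) = 2000/900 = 2.2222.
        SD[R] = 1.4907.
Step 4: Continuity-corrected z = (R + 0.5 - E[R]) / SD[R] = (4 + 0.5 - 6.0000) / 1.4907 = -1.0062.
Step 5: Two-sided p-value via normal approximation = 2*(1 - Phi(|z|)) = 0.314305.
Step 6: alpha = 0.1. fail to reject H0.

R = 4, z = -1.0062, p = 0.314305, fail to reject H0.


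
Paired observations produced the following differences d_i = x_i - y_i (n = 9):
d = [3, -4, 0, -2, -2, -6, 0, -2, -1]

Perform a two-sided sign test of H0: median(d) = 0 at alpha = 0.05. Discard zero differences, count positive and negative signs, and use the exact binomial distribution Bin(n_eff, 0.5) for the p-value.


Step 1: Discard zero differences. Original n = 9; n_eff = number of nonzero differences = 7.
Nonzero differences (with sign): +3, -4, -2, -2, -6, -2, -1
Step 2: Count signs: positive = 1, negative = 6.
Step 3: Under H0: P(positive) = 0.5, so the number of positives S ~ Bin(7, 0.5).
Step 4: Two-sided exact p-value = sum of Bin(7,0.5) probabilities at or below the observed probability = 0.125000.
Step 5: alpha = 0.05. fail to reject H0.

n_eff = 7, pos = 1, neg = 6, p = 0.125000, fail to reject H0.


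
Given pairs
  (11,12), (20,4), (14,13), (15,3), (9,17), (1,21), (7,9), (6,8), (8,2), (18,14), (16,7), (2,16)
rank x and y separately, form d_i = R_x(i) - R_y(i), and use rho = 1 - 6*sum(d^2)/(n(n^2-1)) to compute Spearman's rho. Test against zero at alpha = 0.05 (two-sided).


Step 1: Rank x and y separately (midranks; no ties here).
rank(x): 11->7, 20->12, 14->8, 15->9, 9->6, 1->1, 7->4, 6->3, 8->5, 18->11, 16->10, 2->2
rank(y): 12->7, 4->3, 13->8, 3->2, 17->11, 21->12, 9->6, 8->5, 2->1, 14->9, 7->4, 16->10
Step 2: d_i = R_x(i) - R_y(i); compute d_i^2.
  (7-7)^2=0, (12-3)^2=81, (8-8)^2=0, (9-2)^2=49, (6-11)^2=25, (1-12)^2=121, (4-6)^2=4, (3-5)^2=4, (5-1)^2=16, (11-9)^2=4, (10-4)^2=36, (2-10)^2=64
sum(d^2) = 404.
Step 3: rho = 1 - 6*404 / (12*(12^2 - 1)) = 1 - 2424/1716 = -0.412587.
Step 4: Under H0, t = rho * sqrt((n-2)/(1-rho^2)) = -1.4323 ~ t(10).
Step 5: Two-sided p-value from the t-distribution with 10 df = 0.182564.
Step 6: alpha = 0.05. fail to reject H0.

rho = -0.4126, p = 0.182564, fail to reject H0 at alpha = 0.05.


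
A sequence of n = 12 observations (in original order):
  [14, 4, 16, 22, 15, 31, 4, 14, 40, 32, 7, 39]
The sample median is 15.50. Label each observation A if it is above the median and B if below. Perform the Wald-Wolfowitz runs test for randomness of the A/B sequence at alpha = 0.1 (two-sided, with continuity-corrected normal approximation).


Step 1: Compute median = 15.50; label A = above, B = below.
Labels in order: BBAABABBAABA  (n_A = 6, n_B = 6)
Step 2: Count runs R = 8.
Step 3: Under H0 (random ordering), E[R] = 2*n_A*n_B/(n_A+n_B) + 1 = 2*6*6/12 + 1 = 7.0000.
        Var[R] = 2*n_A*n_B*(2*n_A*n_B - n_A - n_B) / ((n_A+n_B)^2 * (n_A+n_B-1)) = 4320/1584 = 2.7273.
        SD[R] = 1.6514.
Step 4: Continuity-corrected z = (R - 0.5 - E[R]) / SD[R] = (8 - 0.5 - 7.0000) / 1.6514 = 0.3028.
Step 5: Two-sided p-value via normal approximation = 2*(1 - Phi(|z|)) = 0.762069.
Step 6: alpha = 0.1. fail to reject H0.

R = 8, z = 0.3028, p = 0.762069, fail to reject H0.


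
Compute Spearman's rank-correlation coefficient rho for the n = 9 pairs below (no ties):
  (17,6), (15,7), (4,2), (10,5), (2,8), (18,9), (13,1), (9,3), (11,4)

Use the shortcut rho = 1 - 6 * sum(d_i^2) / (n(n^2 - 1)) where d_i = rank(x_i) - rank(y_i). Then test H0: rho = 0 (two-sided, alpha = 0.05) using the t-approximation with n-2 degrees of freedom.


Step 1: Rank x and y separately (midranks; no ties here).
rank(x): 17->8, 15->7, 4->2, 10->4, 2->1, 18->9, 13->6, 9->3, 11->5
rank(y): 6->6, 7->7, 2->2, 5->5, 8->8, 9->9, 1->1, 3->3, 4->4
Step 2: d_i = R_x(i) - R_y(i); compute d_i^2.
  (8-6)^2=4, (7-7)^2=0, (2-2)^2=0, (4-5)^2=1, (1-8)^2=49, (9-9)^2=0, (6-1)^2=25, (3-3)^2=0, (5-4)^2=1
sum(d^2) = 80.
Step 3: rho = 1 - 6*80 / (9*(9^2 - 1)) = 1 - 480/720 = 0.333333.
Step 4: Under H0, t = rho * sqrt((n-2)/(1-rho^2)) = 0.9354 ~ t(7).
Step 5: Two-sided p-value from the t-distribution with 7 df = 0.380713.
Step 6: alpha = 0.05. fail to reject H0.

rho = 0.3333, p = 0.380713, fail to reject H0 at alpha = 0.05.


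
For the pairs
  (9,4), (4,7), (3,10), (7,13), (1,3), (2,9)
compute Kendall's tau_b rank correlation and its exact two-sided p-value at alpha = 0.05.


Step 1: Enumerate the 15 unordered pairs (i,j) with i<j and classify each by sign(x_j-x_i) * sign(y_j-y_i).
  (1,2):dx=-5,dy=+3->D; (1,3):dx=-6,dy=+6->D; (1,4):dx=-2,dy=+9->D; (1,5):dx=-8,dy=-1->C
  (1,6):dx=-7,dy=+5->D; (2,3):dx=-1,dy=+3->D; (2,4):dx=+3,dy=+6->C; (2,5):dx=-3,dy=-4->C
  (2,6):dx=-2,dy=+2->D; (3,4):dx=+4,dy=+3->C; (3,5):dx=-2,dy=-7->C; (3,6):dx=-1,dy=-1->C
  (4,5):dx=-6,dy=-10->C; (4,6):dx=-5,dy=-4->C; (5,6):dx=+1,dy=+6->C
Step 2: C = 9, D = 6, total pairs = 15.
Step 3: tau = (C - D)/(n(n-1)/2) = (9 - 6)/15 = 0.200000.
Step 4: Exact two-sided p-value (enumerate n! = 720 permutations of y under H0): p = 0.719444.
Step 5: alpha = 0.05. fail to reject H0.

tau_b = 0.2000 (C=9, D=6), p = 0.719444, fail to reject H0.


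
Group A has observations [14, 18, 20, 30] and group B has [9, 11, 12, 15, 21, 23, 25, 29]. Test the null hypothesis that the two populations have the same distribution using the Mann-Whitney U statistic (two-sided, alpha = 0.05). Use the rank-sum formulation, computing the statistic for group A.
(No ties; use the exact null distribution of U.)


Step 1: Combine and sort all 12 observations; assign midranks.
sorted (value, group): (9,Y), (11,Y), (12,Y), (14,X), (15,Y), (18,X), (20,X), (21,Y), (23,Y), (25,Y), (29,Y), (30,X)
ranks: 9->1, 11->2, 12->3, 14->4, 15->5, 18->6, 20->7, 21->8, 23->9, 25->10, 29->11, 30->12
Step 2: Rank sum for X: R1 = 4 + 6 + 7 + 12 = 29.
Step 3: U_X = R1 - n1(n1+1)/2 = 29 - 4*5/2 = 29 - 10 = 19.
       U_Y = n1*n2 - U_X = 32 - 19 = 13.
Step 4: No ties, so the exact null distribution of U (based on enumerating the C(12,4) = 495 equally likely rank assignments) gives the two-sided p-value.
Step 5: p-value = 0.682828; compare to alpha = 0.05. fail to reject H0.

U_X = 19, p = 0.682828, fail to reject H0 at alpha = 0.05.


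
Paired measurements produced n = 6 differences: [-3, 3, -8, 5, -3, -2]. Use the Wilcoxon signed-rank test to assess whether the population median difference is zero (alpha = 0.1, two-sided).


Step 1: Drop any zero differences (none here) and take |d_i|.
|d| = [3, 3, 8, 5, 3, 2]
Step 2: Midrank |d_i| (ties get averaged ranks).
ranks: |3|->3, |3|->3, |8|->6, |5|->5, |3|->3, |2|->1
Step 3: Attach original signs; sum ranks with positive sign and with negative sign.
W+ = 3 + 5 = 8
W- = 3 + 6 + 3 + 1 = 13
(Check: W+ + W- = 21 should equal n(n+1)/2 = 21.)
Step 4: Test statistic W = min(W+, W-) = 8.
Step 5: Ties in |d|, so use the tie-corrected normal approximation.
        E[W] = n(n+1)/4 = 6*7/4 = 10.5.
        Tie groups: |d|=3 (t=3); sum(t^3 - t) = 24.
        Var[W] = n(n+1)(2n+1)/24 - sum(t^3-t)/48 = 546/24 - 24/48 = 22.25.
        z = (W - E[W]) / sqrt(Var[W]) = (8 - 10.5) / 4.7170 = -0.5300.
        Two-sided p = 2*Phi(z) = 0.596113.
Step 6: alpha = 0.1. fail to reject H0.

W+ = 8, W- = 13, W = min = 8, p = 0.596113, fail to reject H0.


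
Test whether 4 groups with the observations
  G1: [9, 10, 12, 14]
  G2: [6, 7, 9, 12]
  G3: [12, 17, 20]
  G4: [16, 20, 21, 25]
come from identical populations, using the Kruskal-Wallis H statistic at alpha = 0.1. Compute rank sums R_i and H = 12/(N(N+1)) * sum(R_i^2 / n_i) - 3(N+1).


Step 1: Combine all N = 15 observations and assign midranks.
sorted (value, group, rank): (6,G2,1), (7,G2,2), (9,G1,3.5), (9,G2,3.5), (10,G1,5), (12,G1,7), (12,G2,7), (12,G3,7), (14,G1,9), (16,G4,10), (17,G3,11), (20,G3,12.5), (20,G4,12.5), (21,G4,14), (25,G4,15)
Step 2: Sum ranks within each group.
R_1 = 24.5 (n_1 = 4)
R_2 = 13.5 (n_2 = 4)
R_3 = 30.5 (n_3 = 3)
R_4 = 51.5 (n_4 = 4)
Step 3: H = 12/(N(N+1)) * sum(R_i^2/n_i) - 3(N+1)
     = 12/(15*16) * (24.5^2/4 + 13.5^2/4 + 30.5^2/3 + 51.5^2/4) - 3*16
     = 0.050000 * 1168.77 - 48
     = 10.438542.
Step 4: Ties present; correction factor C = 1 - 36/(15^3 - 15) = 0.989286. Corrected H = 10.438542 / 0.989286 = 10.551594.
Step 5: Under H0, H ~ chi^2(3); p-value = 0.014415.
Step 6: alpha = 0.1. reject H0.

H = 10.5516, df = 3, p = 0.014415, reject H0.


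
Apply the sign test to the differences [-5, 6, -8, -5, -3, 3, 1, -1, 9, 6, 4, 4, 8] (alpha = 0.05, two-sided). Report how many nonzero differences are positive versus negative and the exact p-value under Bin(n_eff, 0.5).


Step 1: Discard zero differences. Original n = 13; n_eff = number of nonzero differences = 13.
Nonzero differences (with sign): -5, +6, -8, -5, -3, +3, +1, -1, +9, +6, +4, +4, +8
Step 2: Count signs: positive = 8, negative = 5.
Step 3: Under H0: P(positive) = 0.5, so the number of positives S ~ Bin(13, 0.5).
Step 4: Two-sided exact p-value = sum of Bin(13,0.5) probabilities at or below the observed probability = 0.581055.
Step 5: alpha = 0.05. fail to reject H0.

n_eff = 13, pos = 8, neg = 5, p = 0.581055, fail to reject H0.


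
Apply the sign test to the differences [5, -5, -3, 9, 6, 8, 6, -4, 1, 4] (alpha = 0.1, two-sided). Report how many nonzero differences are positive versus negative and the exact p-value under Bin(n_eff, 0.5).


Step 1: Discard zero differences. Original n = 10; n_eff = number of nonzero differences = 10.
Nonzero differences (with sign): +5, -5, -3, +9, +6, +8, +6, -4, +1, +4
Step 2: Count signs: positive = 7, negative = 3.
Step 3: Under H0: P(positive) = 0.5, so the number of positives S ~ Bin(10, 0.5).
Step 4: Two-sided exact p-value = sum of Bin(10,0.5) probabilities at or below the observed probability = 0.343750.
Step 5: alpha = 0.1. fail to reject H0.

n_eff = 10, pos = 7, neg = 3, p = 0.343750, fail to reject H0.


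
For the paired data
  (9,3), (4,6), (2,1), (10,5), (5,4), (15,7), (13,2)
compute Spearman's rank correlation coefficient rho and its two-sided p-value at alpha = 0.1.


Step 1: Rank x and y separately (midranks; no ties here).
rank(x): 9->4, 4->2, 2->1, 10->5, 5->3, 15->7, 13->6
rank(y): 3->3, 6->6, 1->1, 5->5, 4->4, 7->7, 2->2
Step 2: d_i = R_x(i) - R_y(i); compute d_i^2.
  (4-3)^2=1, (2-6)^2=16, (1-1)^2=0, (5-5)^2=0, (3-4)^2=1, (7-7)^2=0, (6-2)^2=16
sum(d^2) = 34.
Step 3: rho = 1 - 6*34 / (7*(7^2 - 1)) = 1 - 204/336 = 0.392857.
Step 4: Under H0, t = rho * sqrt((n-2)/(1-rho^2)) = 0.9553 ~ t(5).
Step 5: Two-sided p-value from the t-distribution with 5 df = 0.383317.
Step 6: alpha = 0.1. fail to reject H0.

rho = 0.3929, p = 0.383317, fail to reject H0 at alpha = 0.1.


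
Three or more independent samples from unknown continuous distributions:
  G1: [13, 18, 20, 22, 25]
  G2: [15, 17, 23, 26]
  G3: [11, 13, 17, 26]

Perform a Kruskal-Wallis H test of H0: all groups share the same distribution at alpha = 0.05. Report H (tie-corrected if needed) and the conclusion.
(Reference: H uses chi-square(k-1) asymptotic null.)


Step 1: Combine all N = 13 observations and assign midranks.
sorted (value, group, rank): (11,G3,1), (13,G1,2.5), (13,G3,2.5), (15,G2,4), (17,G2,5.5), (17,G3,5.5), (18,G1,7), (20,G1,8), (22,G1,9), (23,G2,10), (25,G1,11), (26,G2,12.5), (26,G3,12.5)
Step 2: Sum ranks within each group.
R_1 = 37.5 (n_1 = 5)
R_2 = 32 (n_2 = 4)
R_3 = 21.5 (n_3 = 4)
Step 3: H = 12/(N(N+1)) * sum(R_i^2/n_i) - 3(N+1)
     = 12/(13*14) * (37.5^2/5 + 32^2/4 + 21.5^2/4) - 3*14
     = 0.065934 * 652.812 - 42
     = 1.042582.
Step 4: Ties present; correction factor C = 1 - 18/(13^3 - 13) = 0.991758. Corrected H = 1.042582 / 0.991758 = 1.051247.
Step 5: Under H0, H ~ chi^2(2); p-value = 0.591187.
Step 6: alpha = 0.05. fail to reject H0.

H = 1.0512, df = 2, p = 0.591187, fail to reject H0.


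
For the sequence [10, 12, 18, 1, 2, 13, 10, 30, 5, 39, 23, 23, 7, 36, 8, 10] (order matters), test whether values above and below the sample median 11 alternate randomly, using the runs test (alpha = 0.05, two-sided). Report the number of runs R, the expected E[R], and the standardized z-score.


Step 1: Compute median = 11; label A = above, B = below.
Labels in order: BAABBABABAAABABB  (n_A = 8, n_B = 8)
Step 2: Count runs R = 11.
Step 3: Under H0 (random ordering), E[R] = 2*n_A*n_B/(n_A+n_B) + 1 = 2*8*8/16 + 1 = 9.0000.
        Var[R] = 2*n_A*n_B*(2*n_A*n_B - n_A - n_B) / ((n_A+n_B)^2 * (n_A+n_B-1)) = 14336/3840 = 3.7333.
        SD[R] = 1.9322.
Step 4: Continuity-corrected z = (R - 0.5 - E[R]) / SD[R] = (11 - 0.5 - 9.0000) / 1.9322 = 0.7763.
Step 5: Two-sided p-value via normal approximation = 2*(1 - Phi(|z|)) = 0.437558.
Step 6: alpha = 0.05. fail to reject H0.

R = 11, z = 0.7763, p = 0.437558, fail to reject H0.


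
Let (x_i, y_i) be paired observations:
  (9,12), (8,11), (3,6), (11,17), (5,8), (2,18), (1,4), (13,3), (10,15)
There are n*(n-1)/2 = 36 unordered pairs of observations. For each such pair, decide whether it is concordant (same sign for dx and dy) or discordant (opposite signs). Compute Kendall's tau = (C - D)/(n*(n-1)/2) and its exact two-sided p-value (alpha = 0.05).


Step 1: Enumerate the 36 unordered pairs (i,j) with i<j and classify each by sign(x_j-x_i) * sign(y_j-y_i).
  (1,2):dx=-1,dy=-1->C; (1,3):dx=-6,dy=-6->C; (1,4):dx=+2,dy=+5->C; (1,5):dx=-4,dy=-4->C
  (1,6):dx=-7,dy=+6->D; (1,7):dx=-8,dy=-8->C; (1,8):dx=+4,dy=-9->D; (1,9):dx=+1,dy=+3->C
  (2,3):dx=-5,dy=-5->C; (2,4):dx=+3,dy=+6->C; (2,5):dx=-3,dy=-3->C; (2,6):dx=-6,dy=+7->D
  (2,7):dx=-7,dy=-7->C; (2,8):dx=+5,dy=-8->D; (2,9):dx=+2,dy=+4->C; (3,4):dx=+8,dy=+11->C
  (3,5):dx=+2,dy=+2->C; (3,6):dx=-1,dy=+12->D; (3,7):dx=-2,dy=-2->C; (3,8):dx=+10,dy=-3->D
  (3,9):dx=+7,dy=+9->C; (4,5):dx=-6,dy=-9->C; (4,6):dx=-9,dy=+1->D; (4,7):dx=-10,dy=-13->C
  (4,8):dx=+2,dy=-14->D; (4,9):dx=-1,dy=-2->C; (5,6):dx=-3,dy=+10->D; (5,7):dx=-4,dy=-4->C
  (5,8):dx=+8,dy=-5->D; (5,9):dx=+5,dy=+7->C; (6,7):dx=-1,dy=-14->C; (6,8):dx=+11,dy=-15->D
  (6,9):dx=+8,dy=-3->D; (7,8):dx=+12,dy=-1->D; (7,9):dx=+9,dy=+11->C; (8,9):dx=-3,dy=+12->D
Step 2: C = 22, D = 14, total pairs = 36.
Step 3: tau = (C - D)/(n(n-1)/2) = (22 - 14)/36 = 0.222222.
Step 4: Exact two-sided p-value (enumerate n! = 362880 permutations of y under H0): p = 0.476709.
Step 5: alpha = 0.05. fail to reject H0.

tau_b = 0.2222 (C=22, D=14), p = 0.476709, fail to reject H0.
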